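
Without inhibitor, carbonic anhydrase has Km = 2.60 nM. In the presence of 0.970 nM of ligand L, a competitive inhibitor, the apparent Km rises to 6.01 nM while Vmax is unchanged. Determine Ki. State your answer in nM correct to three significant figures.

Competitive: Km,app = α·Km with α = 1 + [I]/Ki.
α = Km,app/Km = 6.01/2.60 = 2.312.
Ki = [I]/(α − 1) = 0.970/1.312 = 0.740 nM.

0.740 nM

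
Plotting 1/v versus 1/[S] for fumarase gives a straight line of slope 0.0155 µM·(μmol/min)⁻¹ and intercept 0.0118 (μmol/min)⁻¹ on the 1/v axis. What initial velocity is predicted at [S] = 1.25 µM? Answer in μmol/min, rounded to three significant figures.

The y-intercept is 1/Vmax, so Vmax = 1/0.0118 = 84.7 μmol/min.
The slope is Km/Vmax, so Km = 0.0155 × 84.7 = 1.31 µM.
Then v = 84.7 × 1.25/(1.31 + 1.25) = 41.3 μmol/min.

41.3 μmol/min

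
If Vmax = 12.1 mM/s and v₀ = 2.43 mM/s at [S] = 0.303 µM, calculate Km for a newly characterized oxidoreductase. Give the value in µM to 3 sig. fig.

v/Vmax = 2.43/12.1 = 0.2008 = [S]/(Km+[S]).
So Km + [S] = [S]/0.2008 = 1.509 µM, giving Km = 1.509 − 0.303 = 1.21 µM.

1.21 µM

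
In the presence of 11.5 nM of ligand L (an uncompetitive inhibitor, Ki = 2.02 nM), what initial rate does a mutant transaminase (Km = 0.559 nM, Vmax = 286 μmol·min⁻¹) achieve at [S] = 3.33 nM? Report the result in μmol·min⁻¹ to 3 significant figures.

41.7 μmol·min⁻¹

α = 1 + [I]/Ki = 1 + 11.5/2.02 = 6.693.
For an uncompetitive inhibitor, both parameters are divided by α, giving Vmax/α and Km/α: Km,app = 0.0835 nM, Vmax,app = 42.7 μmol·min⁻¹.
v = Vmax,app·[S]/(Km,app + [S]) = 42.7 × 3.33/(0.0835 + 3.33) = 41.7 μmol·min⁻¹.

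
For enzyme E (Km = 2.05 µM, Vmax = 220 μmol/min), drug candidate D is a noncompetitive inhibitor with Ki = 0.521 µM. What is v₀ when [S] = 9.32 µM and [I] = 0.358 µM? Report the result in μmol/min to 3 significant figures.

α = 1 + [I]/Ki = 1 + 0.358/0.521 = 1.687.
For a noncompetitive inhibitor, Vmax is reduced to Vmax/α while Km is unchanged: Km,app = 2.05 µM, Vmax,app = 130 μmol/min.
v = Vmax,app·[S]/(Km,app + [S]) = 130 × 9.32/(2.05 + 9.32) = 107 μmol/min.

107 μmol/min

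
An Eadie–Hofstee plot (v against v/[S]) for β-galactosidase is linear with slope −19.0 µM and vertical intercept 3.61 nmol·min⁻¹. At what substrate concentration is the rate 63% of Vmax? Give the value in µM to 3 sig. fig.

The Eadie–Hofstee slope gives Km = 19.0 µM (slope = −Km).
v/Vmax = [S]/(Km+[S]) = 0.63 ⇒ [S] = Km·0.63/(1−0.63) = 19.0 × 1.703 = 32.4 µM.

32.4 µM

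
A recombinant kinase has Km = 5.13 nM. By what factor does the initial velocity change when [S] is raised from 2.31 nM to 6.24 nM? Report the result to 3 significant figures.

The fractional saturations are [S]/(Km+[S]) = 2.31/7.440 = 0.3105 and 6.24/11.37 = 0.5488.
v₂/v₁ is just their ratio: 0.5488/0.3105 = 1.77.

1.77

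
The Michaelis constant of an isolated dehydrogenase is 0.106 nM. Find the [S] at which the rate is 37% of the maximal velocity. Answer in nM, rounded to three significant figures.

0.0623 nM

v/Vmax = [S]/(Km+[S]) = 0.37, so [S] = Km·0.37/(1 − 0.37) = 0.106 × 0.5873.
[S] = 0.0623 nM.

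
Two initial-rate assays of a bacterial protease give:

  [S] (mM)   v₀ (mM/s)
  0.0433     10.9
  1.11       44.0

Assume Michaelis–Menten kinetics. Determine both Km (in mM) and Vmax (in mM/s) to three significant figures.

Km = 0.156 mM; Vmax = 50.2 mM/s

In reciprocal form, 1/v = (Km/Vmax)·(1/[S]) + 1/Vmax. The two points give (1/[S], 1/v) = (23.09, 0.09174) and (0.9009, 0.02273).
Slope = (0.09174 − 0.02273)/(23.09 − 0.9009) = 0.003110; intercept = 0.09174 − 0.003110×23.09 = 0.01993.
Vmax = 1/intercept = 50.2 mM/s; Km = slope × Vmax = 0.003110 × 50.2 = 0.156 mM.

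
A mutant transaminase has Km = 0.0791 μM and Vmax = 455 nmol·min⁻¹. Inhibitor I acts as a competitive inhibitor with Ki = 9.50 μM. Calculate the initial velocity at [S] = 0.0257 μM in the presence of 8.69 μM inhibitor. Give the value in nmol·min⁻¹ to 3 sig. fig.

With α = 1 + [I]/Ki = 1 + 8.69/9.50 = 1.915, the competitive rate law is v = Vmax[S] / (αKm + [S]).
v = 455×0.0257 / (1.915×0.0791 + 0.0257) = 11.69/0.1772 = 66.0 nmol·min⁻¹.

66.0 nmol·min⁻¹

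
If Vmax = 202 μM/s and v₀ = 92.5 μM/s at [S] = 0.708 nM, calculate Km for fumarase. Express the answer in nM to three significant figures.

v/Vmax = 92.5/202 = 0.4579 = [S]/(Km+[S]).
So Km + [S] = [S]/0.4579 = 1.546 nM, giving Km = 1.546 − 0.708 = 0.838 nM.

0.838 nM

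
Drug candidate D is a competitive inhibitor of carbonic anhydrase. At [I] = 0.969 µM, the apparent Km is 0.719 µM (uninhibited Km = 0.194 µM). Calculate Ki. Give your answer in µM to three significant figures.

Competitive: Km,app = α·Km with α = 1 + [I]/Ki.
α = Km,app/Km = 0.719/0.194 = 3.706.
Since α = 1 + [I]/Ki, [I]/Ki = 3.706 − 1 = 2.706 and Ki = 0.969/2.706 = 0.358 µM.

0.358 µM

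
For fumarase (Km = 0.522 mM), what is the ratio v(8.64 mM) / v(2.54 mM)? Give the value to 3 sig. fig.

The fractional saturations are [S]/(Km+[S]) = 2.54/3.062 = 0.8295 and 8.64/9.162 = 0.9430.
v₂/v₁ is just their ratio: 0.9430/0.8295 = 1.14.

1.14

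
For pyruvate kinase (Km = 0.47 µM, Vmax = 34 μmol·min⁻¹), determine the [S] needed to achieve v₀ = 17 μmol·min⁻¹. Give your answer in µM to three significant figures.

Rearranging v = Vmax[S]/(Km+[S]) gives [S] = Km·v/(Vmax − v).
[S] = 0.47 × 17 / (34 − 17) = 7.990/17.00 = 0.470 µM.

0.470 µM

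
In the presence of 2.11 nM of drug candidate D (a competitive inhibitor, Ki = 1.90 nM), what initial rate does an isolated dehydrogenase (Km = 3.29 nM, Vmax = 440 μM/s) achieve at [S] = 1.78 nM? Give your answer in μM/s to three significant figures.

89.8 μM/s

With α = 1 + [I]/Ki = 1 + 2.11/1.90 = 2.111, the competitive rate law is v = Vmax[S] / (αKm + [S]).
v = 440×1.78 / (2.111×3.29 + 1.78) = 783.2/8.724 = 89.8 μM/s.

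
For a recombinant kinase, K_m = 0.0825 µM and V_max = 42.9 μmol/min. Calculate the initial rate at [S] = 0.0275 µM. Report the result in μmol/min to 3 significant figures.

[S]/(Km+[S]) = 0.0275/0.1100 = 0.2500, the fractional saturation.
v = 0.2500 × Vmax = 0.2500 × 42.9 = 10.7 μmol/min.

10.7 μmol/min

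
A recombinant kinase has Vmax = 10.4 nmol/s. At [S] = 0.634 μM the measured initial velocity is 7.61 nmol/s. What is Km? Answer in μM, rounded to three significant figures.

0.232 μM

v/Vmax = 7.61/10.4 = 0.7317 = [S]/(Km+[S]).
So Km + [S] = [S]/0.7317 = 0.8664 μM, giving Km = 0.8664 − 0.634 = 0.232 μM.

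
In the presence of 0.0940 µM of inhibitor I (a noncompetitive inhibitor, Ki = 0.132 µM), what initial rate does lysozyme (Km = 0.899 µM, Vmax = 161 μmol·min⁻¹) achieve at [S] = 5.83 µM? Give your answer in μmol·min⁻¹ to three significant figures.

With α = 1 + [I]/Ki = 1 + 0.0940/0.132 = 1.712, the noncompetitive rate law is v = (Vmax/α)·[S] / (Km + [S]).
v = (161/1.712)×5.83 / (0.899 + 5.83) = 548.2/6.729 = 81.5 μmol·min⁻¹.

81.5 μmol·min⁻¹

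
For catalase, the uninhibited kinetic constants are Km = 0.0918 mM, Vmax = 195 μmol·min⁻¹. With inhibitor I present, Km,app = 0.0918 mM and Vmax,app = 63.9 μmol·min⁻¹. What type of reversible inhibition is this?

Vmax decreases (195 → 63.9 μmol·min⁻¹) while Km is unchanged — pure noncompetitive inhibition.

noncompetitive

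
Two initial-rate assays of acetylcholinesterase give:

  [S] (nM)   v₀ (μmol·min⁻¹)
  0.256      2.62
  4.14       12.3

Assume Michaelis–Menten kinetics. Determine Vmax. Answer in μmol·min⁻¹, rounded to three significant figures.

16.3 μmol·min⁻¹

In reciprocal form, 1/v = (Km/Vmax)·(1/[S]) + 1/Vmax. The two points give (1/[S], 1/v) = (3.906, 0.3817) and (0.2415, 0.08130).
Slope = (0.3817 − 0.08130)/(3.906 − 0.2415) = 0.08197; intercept = 0.3817 − 0.08197×3.906 = 0.06150.
Vmax = 1/intercept = 16.3 μmol·min⁻¹; Km = slope × Vmax = 0.08197 × 16.3 = 1.33 nM.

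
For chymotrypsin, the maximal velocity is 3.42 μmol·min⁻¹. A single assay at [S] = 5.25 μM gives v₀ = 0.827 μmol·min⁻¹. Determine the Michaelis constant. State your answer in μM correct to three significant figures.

From v = Vmax[S]/(Km+[S]), Km = [S](Vmax − v)/v.
Km = 5.25 × (3.42 − 0.827) / 0.827 = 13.61/0.827 = 16.5 μM.

16.5 μM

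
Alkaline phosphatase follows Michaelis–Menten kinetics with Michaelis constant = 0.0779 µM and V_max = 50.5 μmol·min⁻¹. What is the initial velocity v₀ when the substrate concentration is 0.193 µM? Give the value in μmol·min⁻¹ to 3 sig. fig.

[S]/(Km+[S]) = 0.193/0.2709 = 0.7124, the fractional saturation.
v = 0.7124 × Vmax = 0.7124 × 50.5 = 36.0 μmol·min⁻¹.

36.0 μmol·min⁻¹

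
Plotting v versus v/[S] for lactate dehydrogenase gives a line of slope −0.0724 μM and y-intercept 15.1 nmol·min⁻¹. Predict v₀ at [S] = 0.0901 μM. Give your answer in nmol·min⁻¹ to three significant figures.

8.37 nmol·min⁻¹

In the Eadie–Hofstee form v = Vmax − Km·(v/[S]), the slope is −Km and the intercept is Vmax, so Km = 0.0724 μM and Vmax = 15.1 nmol·min⁻¹.
v = 15.1 × 0.0901/(0.0724 + 0.0901) = 8.37 nmol·min⁻¹.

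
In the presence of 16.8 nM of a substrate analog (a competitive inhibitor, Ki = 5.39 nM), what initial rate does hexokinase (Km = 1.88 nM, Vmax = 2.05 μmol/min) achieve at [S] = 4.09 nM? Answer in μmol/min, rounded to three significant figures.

α = 1 + [I]/Ki = 1 + 16.8/5.39 = 4.117.
For a competitive inhibitor, Vmax is unchanged and the apparent Km becomes α·Km: Km,app = 7.74 nM, Vmax,app = 2.05 μmol/min.
v = Vmax,app·[S]/(Km,app + [S]) = 2.05 × 4.09/(7.74 + 4.09) = 0.709 μmol/min.

0.709 μmol/min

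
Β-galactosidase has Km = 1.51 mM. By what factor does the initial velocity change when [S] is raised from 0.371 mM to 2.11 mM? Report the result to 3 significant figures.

2.96

The fractional saturations are [S]/(Km+[S]) = 0.371/1.881 = 0.1972 and 2.11/3.620 = 0.5829.
v₂/v₁ is just their ratio: 0.5829/0.1972 = 2.96.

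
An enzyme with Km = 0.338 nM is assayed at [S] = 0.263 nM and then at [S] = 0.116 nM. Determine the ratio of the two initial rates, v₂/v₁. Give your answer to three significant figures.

The fractional saturations are [S]/(Km+[S]) = 0.263/0.6010 = 0.4376 and 0.116/0.4540 = 0.2555.
v₂/v₁ is just their ratio: 0.2555/0.4376 = 0.584.

0.584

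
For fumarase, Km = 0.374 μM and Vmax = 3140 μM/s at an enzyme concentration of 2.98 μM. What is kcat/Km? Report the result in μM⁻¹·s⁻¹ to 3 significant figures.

2820 μM⁻¹·s⁻¹

kcat = Vmax/[E]total = 3140/2.98 = 1050 s⁻¹.
kcat/Km = 1050/0.374 = 2820 μM⁻¹·s⁻¹.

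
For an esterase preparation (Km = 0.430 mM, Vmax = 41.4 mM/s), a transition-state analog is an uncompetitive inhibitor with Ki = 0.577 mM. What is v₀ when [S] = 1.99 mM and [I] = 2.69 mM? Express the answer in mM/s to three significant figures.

7.04 mM/s

With α = 1 + [I]/Ki = 1 + 2.69/0.577 = 5.662, the uncompetitive rate law is v = (Vmax/α)·[S] / (Km/α + [S]).
v = (41.4/5.662)×1.99 / (0.430/5.662 + 1.99) = 14.55/2.066 = 7.04 mM/s.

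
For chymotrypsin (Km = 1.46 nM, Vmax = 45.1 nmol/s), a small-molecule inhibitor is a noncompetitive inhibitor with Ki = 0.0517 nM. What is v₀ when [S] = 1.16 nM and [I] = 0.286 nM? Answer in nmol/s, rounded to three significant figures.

With α = 1 + [I]/Ki = 1 + 0.286/0.0517 = 6.532, the noncompetitive rate law is v = (Vmax/α)·[S] / (Km + [S]).
v = (45.1/6.532)×1.16 / (1.46 + 1.16) = 8.009/2.620 = 3.06 nmol/s.

3.06 nmol/s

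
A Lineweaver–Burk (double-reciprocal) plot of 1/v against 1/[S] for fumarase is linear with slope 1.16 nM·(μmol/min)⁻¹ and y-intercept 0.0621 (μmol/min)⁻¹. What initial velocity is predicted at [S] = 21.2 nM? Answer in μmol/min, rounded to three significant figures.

8.56 μmol/min

The y-intercept is 1/Vmax, so Vmax = 1/0.0621 = 16.1 μmol/min.
The slope is Km/Vmax, so Km = 1.16 × 16.1 = 18.7 nM.
Then v = 16.1 × 21.2/(18.7 + 21.2) = 8.56 μmol/min.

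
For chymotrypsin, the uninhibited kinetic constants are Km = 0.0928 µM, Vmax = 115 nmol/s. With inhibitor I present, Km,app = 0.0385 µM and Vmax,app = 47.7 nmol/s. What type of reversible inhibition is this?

uncompetitive

Both Km and Vmax decrease by the same factor (~2.41-fold) — characteristic of uncompetitive inhibition.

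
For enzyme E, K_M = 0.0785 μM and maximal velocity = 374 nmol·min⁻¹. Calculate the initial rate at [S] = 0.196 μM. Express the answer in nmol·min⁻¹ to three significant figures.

267 nmol·min⁻¹

[S]/(Km+[S]) = 0.196/0.2745 = 0.7140, the fractional saturation.
v = 0.7140 × Vmax = 0.7140 × 374 = 267 nmol·min⁻¹.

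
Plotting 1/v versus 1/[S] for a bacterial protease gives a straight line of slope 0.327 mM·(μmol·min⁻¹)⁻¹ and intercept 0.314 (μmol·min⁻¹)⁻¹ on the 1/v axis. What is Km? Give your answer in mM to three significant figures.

y-intercept = 1/Vmax ⇒ Vmax = 3.18 μmol·min⁻¹; slope = Km/Vmax ⇒ Km = slope × Vmax.
Km = 0.327 × 3.18 = 1.04 mM.

1.04 mM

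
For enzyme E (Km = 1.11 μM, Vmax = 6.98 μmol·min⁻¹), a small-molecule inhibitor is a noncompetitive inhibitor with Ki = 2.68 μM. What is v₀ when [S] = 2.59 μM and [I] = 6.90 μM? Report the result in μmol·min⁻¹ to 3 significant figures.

1.37 μmol·min⁻¹

α = 1 + [I]/Ki = 1 + 6.90/2.68 = 3.575.
For a noncompetitive inhibitor, Vmax is reduced to Vmax/α while Km is unchanged: Km,app = 1.11 μM, Vmax,app = 1.95 μmol·min⁻¹.
v = Vmax,app·[S]/(Km,app + [S]) = 1.95 × 2.59/(1.11 + 2.59) = 1.37 μmol·min⁻¹.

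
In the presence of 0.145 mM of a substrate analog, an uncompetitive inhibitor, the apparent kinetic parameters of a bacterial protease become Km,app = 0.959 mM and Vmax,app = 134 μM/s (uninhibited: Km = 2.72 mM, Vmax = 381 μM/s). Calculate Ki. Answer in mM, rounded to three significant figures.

0.0787 mM

Uncompetitive: Vmax,app = Vmax/α (and Km,app = Km/α) with α = 1 + [I]/Ki.
α = Vmax/Vmax,app = 381/134 = 2.843.
Since α = 1 + [I]/Ki, [I]/Ki = 2.843 − 1 = 1.843 and Ki = 0.145/1.843 = 0.0787 mM.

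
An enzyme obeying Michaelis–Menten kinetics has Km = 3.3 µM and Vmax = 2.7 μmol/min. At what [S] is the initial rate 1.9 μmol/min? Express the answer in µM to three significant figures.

7.84 µM

Rearranging v = Vmax[S]/(Km+[S]) gives [S] = Km·v/(Vmax − v).
[S] = 3.3 × 1.9 / (2.7 − 1.9) = 6.270/0.8000 = 7.84 µM.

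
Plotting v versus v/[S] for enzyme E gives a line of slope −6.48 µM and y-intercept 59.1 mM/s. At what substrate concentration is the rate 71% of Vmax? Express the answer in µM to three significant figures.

15.9 µM

The Eadie–Hofstee slope gives Km = 6.48 µM (slope = −Km).
v/Vmax = [S]/(Km+[S]) = 0.71 ⇒ [S] = Km·0.71/(1−0.71) = 6.48 × 2.448 = 15.9 µM.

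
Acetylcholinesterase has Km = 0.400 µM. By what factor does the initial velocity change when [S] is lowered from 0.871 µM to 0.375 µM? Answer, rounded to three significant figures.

0.706

Since Vmax cancels, v₂/v₁ = [S]₂(Km+[S]₁) / [S]₁(Km+[S]₂).
= 0.375×(0.400+0.871) / (0.871×(0.400+0.375)) = 0.4766/0.6750 = 0.706.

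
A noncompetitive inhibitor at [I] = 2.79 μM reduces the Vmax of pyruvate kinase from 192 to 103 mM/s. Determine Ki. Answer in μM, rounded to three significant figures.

3.23 μM

Noncompetitive: Vmax,app = Vmax/α with α = 1 + [I]/Ki.
α = Vmax/Vmax,app = 192/103 = 1.864.
Since α = 1 + [I]/Ki, [I]/Ki = 1.864 − 1 = 0.8641 and Ki = 2.79/0.8641 = 3.23 μM.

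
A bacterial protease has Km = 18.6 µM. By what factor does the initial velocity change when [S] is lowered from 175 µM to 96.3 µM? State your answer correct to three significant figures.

0.927

The fractional saturations are [S]/(Km+[S]) = 175/193.6 = 0.9039 and 96.3/114.9 = 0.8381.
v₂/v₁ is just their ratio: 0.8381/0.9039 = 0.927.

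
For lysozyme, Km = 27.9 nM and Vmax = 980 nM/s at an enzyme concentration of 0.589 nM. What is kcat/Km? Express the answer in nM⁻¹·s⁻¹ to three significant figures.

59.6 nM⁻¹·s⁻¹

kcat = Vmax/[E]total = 980/0.589 = 1660 s⁻¹.
kcat/Km = 1660/27.9 = 59.6 nM⁻¹·s⁻¹.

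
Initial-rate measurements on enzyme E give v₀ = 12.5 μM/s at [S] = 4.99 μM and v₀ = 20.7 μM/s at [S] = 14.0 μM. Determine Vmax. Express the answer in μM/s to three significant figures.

32.5 μM/s

In reciprocal form, 1/v = (Km/Vmax)·(1/[S]) + 1/Vmax. The two points give (1/[S], 1/v) = (0.2004, 0.08000) and (0.07143, 0.04831).
Slope = (0.08000 − 0.04831)/(0.2004 − 0.07143) = 0.2457; intercept = 0.08000 − 0.2457×0.2004 = 0.03076.
Vmax = 1/intercept = 32.5 μM/s; Km = slope × Vmax = 0.2457 × 32.5 = 7.99 μM.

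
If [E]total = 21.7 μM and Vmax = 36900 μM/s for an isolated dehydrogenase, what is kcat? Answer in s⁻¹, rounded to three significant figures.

kcat = Vmax/[E]total = 36900 μM/s / 21.7 μM = 1700 s⁻¹.

1700 s⁻¹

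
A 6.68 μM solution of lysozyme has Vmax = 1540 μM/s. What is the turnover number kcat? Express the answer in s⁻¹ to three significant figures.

kcat = Vmax/[E]total = 1540 μM/s / 6.68 μM = 231 s⁻¹.

231 s⁻¹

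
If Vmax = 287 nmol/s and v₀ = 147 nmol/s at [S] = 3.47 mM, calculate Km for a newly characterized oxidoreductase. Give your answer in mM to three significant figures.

v/Vmax = 147/287 = 0.5122 = [S]/(Km+[S]).
So Km + [S] = [S]/0.5122 = 6.775 mM, giving Km = 6.775 − 3.47 = 3.30 mM.

3.30 mM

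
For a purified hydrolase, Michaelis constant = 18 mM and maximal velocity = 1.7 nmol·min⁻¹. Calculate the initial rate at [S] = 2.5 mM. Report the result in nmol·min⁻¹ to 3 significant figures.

0.207 nmol·min⁻¹

v = Vmax·[S]/(Km + [S]) = 1.7 × 2.5 / (18 + 2.5)
  = 4.250 / 20.50 = 0.207 nmol·min⁻¹.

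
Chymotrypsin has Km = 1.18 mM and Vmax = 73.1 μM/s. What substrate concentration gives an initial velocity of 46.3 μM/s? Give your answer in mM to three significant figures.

The required fractional saturation is v/Vmax = 46.3/73.1 = 0.6334.
Then [S]/(Km+[S]) = 0.6334 ⇒ [S] = 1.18 × 0.6334/(1 − 0.6334) = 2.04 mM.

2.04 mM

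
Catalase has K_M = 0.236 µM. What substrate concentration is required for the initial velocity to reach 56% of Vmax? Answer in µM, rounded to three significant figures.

v/Vmax = [S]/(Km+[S]) = 0.56, so [S] = Km·0.56/(1 − 0.56) = 0.236 × 1.273.
[S] = 0.300 µM.

0.300 µM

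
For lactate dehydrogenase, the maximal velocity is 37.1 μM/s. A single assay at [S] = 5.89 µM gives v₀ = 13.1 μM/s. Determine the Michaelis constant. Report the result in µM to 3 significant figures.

v/Vmax = 13.1/37.1 = 0.3531 = [S]/(Km+[S]).
So Km + [S] = [S]/0.3531 = 16.68 µM, giving Km = 16.68 − 5.89 = 10.8 µM.

10.8 µM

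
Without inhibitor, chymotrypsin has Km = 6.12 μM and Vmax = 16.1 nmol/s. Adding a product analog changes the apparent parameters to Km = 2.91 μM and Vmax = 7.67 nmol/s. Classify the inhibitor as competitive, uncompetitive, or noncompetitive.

Both Km and Vmax decrease by the same factor (~2.10-fold) — characteristic of uncompetitive inhibition.

uncompetitive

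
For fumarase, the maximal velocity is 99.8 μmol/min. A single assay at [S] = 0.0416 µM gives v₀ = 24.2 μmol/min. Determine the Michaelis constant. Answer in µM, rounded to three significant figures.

0.130 µM

From v = Vmax[S]/(Km+[S]), Km = [S](Vmax − v)/v.
Km = 0.0416 × (99.8 − 24.2) / 24.2 = 3.145/24.2 = 0.130 µM.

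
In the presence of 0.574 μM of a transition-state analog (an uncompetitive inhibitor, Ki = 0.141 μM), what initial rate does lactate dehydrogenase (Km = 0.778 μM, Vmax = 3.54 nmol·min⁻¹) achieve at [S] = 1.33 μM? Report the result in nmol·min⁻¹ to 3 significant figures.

0.626 nmol·min⁻¹

With α = 1 + [I]/Ki = 1 + 0.574/0.141 = 5.071, the uncompetitive rate law is v = (Vmax/α)·[S] / (Km/α + [S]).
v = (3.54/5.071)×1.33 / (0.778/5.071 + 1.33) = 0.9285/1.483 = 0.626 nmol·min⁻¹.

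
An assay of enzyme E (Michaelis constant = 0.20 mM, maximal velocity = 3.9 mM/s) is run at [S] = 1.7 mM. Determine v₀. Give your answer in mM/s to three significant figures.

3.49 mM/s

[S]/(Km+[S]) = 1.7/1.900 = 0.8947, the fractional saturation.
v = 0.8947 × Vmax = 0.8947 × 3.9 = 3.49 mM/s.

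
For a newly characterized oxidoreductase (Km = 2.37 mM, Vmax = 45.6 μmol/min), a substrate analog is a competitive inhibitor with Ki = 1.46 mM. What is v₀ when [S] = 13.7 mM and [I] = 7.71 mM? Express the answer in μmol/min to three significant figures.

α = 1 + [I]/Ki = 1 + 7.71/1.46 = 6.281.
For a competitive inhibitor, Vmax is unchanged and the apparent Km becomes α·Km: Km,app = 14.9 mM, Vmax,app = 45.6 μmol/min.
v = Vmax,app·[S]/(Km,app + [S]) = 45.6 × 13.7/(14.9 + 13.7) = 21.9 μmol/min.

21.9 μmol/min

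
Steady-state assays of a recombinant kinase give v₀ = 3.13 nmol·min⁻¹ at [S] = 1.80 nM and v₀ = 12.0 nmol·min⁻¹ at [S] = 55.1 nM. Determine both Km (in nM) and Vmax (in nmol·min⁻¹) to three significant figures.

Km = 5.83 nM; Vmax = 13.3 nmol·min⁻¹

From v = Vmax[S]/(Km+[S]), each point gives Vmax = v(Km+[S])/[S].
Equating: 3.13(Km+1.80)/1.80 = 12.0(Km+55.1)/55.1.
1.739·Km + 3.13 = 0.2178·Km + 12.0, so (1.739 − 0.2178)·Km = 12.0 − 3.13.
Km = 8.870/1.521 = 5.83 nM; then Vmax = 3.13(5.83+1.80)/1.80 = 13.3 nmol·min⁻¹.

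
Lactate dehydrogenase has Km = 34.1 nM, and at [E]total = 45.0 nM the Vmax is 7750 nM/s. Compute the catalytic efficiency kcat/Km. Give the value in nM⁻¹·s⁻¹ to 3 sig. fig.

5.05 nM⁻¹·s⁻¹

kcat = Vmax/[E]total = 7750/45.0 = 172 s⁻¹.
kcat/Km = 172/34.1 = 5.05 nM⁻¹·s⁻¹.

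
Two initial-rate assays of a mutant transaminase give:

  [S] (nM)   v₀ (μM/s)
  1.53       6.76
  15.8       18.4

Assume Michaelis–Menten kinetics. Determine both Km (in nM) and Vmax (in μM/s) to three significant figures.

In reciprocal form, 1/v = (Km/Vmax)·(1/[S]) + 1/Vmax. The two points give (1/[S], 1/v) = (0.6536, 0.1479) and (0.06329, 0.05435).
Slope = (0.1479 − 0.05435)/(0.6536 − 0.06329) = 0.1585; intercept = 0.1479 − 0.1585×0.6536 = 0.04431.
Vmax = 1/intercept = 22.6 μM/s; Km = slope × Vmax = 0.1585 × 22.6 = 3.58 nM.

Km = 3.58 nM; Vmax = 22.6 μM/s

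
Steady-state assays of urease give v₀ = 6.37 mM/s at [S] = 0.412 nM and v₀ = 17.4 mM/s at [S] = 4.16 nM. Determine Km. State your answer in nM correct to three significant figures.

0.978 nM

From v = Vmax[S]/(Km+[S]), each point gives Vmax = v(Km+[S])/[S].
Equating: 6.37(Km+0.412)/0.412 = 17.4(Km+4.16)/4.16.
15.46·Km + 6.37 = 4.183·Km + 17.4, so (15.46 − 4.183)·Km = 17.4 − 6.37.
Km = 11.03/11.28 = 0.978 nM; then Vmax = 6.37(0.978+0.412)/0.412 = 21.5 mM/s.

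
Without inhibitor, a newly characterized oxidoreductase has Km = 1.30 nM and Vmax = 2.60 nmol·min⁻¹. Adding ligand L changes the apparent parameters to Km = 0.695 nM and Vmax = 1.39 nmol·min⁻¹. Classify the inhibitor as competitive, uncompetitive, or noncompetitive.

Both Km and Vmax decrease by the same factor (~1.87-fold) — characteristic of uncompetitive inhibition.

uncompetitive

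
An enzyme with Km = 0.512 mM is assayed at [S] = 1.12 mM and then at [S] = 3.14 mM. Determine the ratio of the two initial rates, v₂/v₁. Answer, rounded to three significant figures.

Since Vmax cancels, v₂/v₁ = [S]₂(Km+[S]₁) / [S]₁(Km+[S]₂).
= 3.14×(0.512+1.12) / (1.12×(0.512+3.14)) = 5.124/4.090 = 1.25.

1.25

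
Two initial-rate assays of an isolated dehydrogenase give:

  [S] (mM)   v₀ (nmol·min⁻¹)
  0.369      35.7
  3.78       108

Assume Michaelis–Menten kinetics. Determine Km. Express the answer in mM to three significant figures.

From v = Vmax[S]/(Km+[S]), each point gives Vmax = v(Km+[S])/[S].
Equating: 35.7(Km+0.369)/0.369 = 108(Km+3.78)/3.78.
96.75·Km + 35.7 = 28.57·Km + 108, so (96.75 − 28.57)·Km = 108 − 35.7.
Km = 72.30/68.18 = 1.06 mM; then Vmax = 35.7(1.06+0.369)/0.369 = 138 nmol·min⁻¹.

1.06 mM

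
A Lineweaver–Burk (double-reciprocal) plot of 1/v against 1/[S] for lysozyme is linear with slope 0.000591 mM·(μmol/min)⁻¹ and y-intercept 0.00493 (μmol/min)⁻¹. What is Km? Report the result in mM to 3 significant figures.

0.120 mM

y-intercept = 1/Vmax ⇒ Vmax = 203 μmol/min; slope = Km/Vmax ⇒ Km = slope × Vmax.
Km = 0.000591 × 203 = 0.120 mM.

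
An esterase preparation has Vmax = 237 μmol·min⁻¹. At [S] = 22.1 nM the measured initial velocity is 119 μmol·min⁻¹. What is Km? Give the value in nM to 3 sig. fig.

21.9 nM

v/Vmax = 119/237 = 0.5021 = [S]/(Km+[S]).
So Km + [S] = [S]/0.5021 = 44.01 nM, giving Km = 44.01 − 22.1 = 21.9 nM.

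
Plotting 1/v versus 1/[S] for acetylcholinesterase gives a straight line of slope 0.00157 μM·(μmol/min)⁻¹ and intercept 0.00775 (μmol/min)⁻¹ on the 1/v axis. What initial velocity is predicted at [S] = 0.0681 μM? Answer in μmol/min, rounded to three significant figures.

The y-intercept is 1/Vmax, so Vmax = 1/0.00775 = 129 μmol/min.
The slope is Km/Vmax, so Km = 0.00157 × 129 = 0.203 μM.
Then v = 129 × 0.0681/(0.203 + 0.0681) = 32.5 μmol/min.

32.5 μmol/min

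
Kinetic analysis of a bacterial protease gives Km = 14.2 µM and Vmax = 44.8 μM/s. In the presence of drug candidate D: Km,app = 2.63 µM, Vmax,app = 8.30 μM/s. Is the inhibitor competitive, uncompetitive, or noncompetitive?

Both Km and Vmax decrease by the same factor (~5.40-fold) — characteristic of uncompetitive inhibition.

uncompetitive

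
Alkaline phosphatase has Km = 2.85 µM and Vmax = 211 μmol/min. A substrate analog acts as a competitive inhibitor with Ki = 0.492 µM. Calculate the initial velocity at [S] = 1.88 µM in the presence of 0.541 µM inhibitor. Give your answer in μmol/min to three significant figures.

α = 1 + [I]/Ki = 1 + 0.541/0.492 = 2.100.
For a competitive inhibitor, Vmax is unchanged and the apparent Km becomes α·Km: Km,app = 5.98 µM, Vmax,app = 211 μmol/min.
v = Vmax,app·[S]/(Km,app + [S]) = 211 × 1.88/(5.98 + 1.88) = 50.4 μmol/min.

50.4 μmol/min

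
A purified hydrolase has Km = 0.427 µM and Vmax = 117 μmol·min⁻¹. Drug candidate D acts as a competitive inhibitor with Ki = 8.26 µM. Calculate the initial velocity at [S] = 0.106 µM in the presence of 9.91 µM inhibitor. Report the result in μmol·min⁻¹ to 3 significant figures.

With α = 1 + [I]/Ki = 1 + 9.91/8.26 = 2.200, the competitive rate law is v = Vmax[S] / (αKm + [S]).
v = 117×0.106 / (2.200×0.427 + 0.106) = 12.40/1.045 = 11.9 μmol·min⁻¹.

11.9 μmol·min⁻¹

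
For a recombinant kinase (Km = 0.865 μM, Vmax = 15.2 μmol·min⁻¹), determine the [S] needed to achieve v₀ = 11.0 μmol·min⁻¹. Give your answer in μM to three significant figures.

2.27 μM

Rearranging v = Vmax[S]/(Km+[S]) gives [S] = Km·v/(Vmax − v).
[S] = 0.865 × 11.0 / (15.2 − 11.0) = 9.515/4.200 = 2.27 μM.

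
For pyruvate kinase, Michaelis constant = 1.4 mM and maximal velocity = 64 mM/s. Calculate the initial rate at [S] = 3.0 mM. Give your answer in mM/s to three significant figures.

v = Vmax·[S]/(Km + [S]) = 64 × 3.0 / (1.4 + 3.0)
  = 192.0 / 4.400 = 43.6 mM/s.

43.6 mM/s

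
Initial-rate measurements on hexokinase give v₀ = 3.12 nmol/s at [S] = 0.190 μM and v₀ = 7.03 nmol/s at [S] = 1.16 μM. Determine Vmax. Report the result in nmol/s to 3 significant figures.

From v = Vmax[S]/(Km+[S]), each point gives Vmax = v(Km+[S])/[S].
Equating: 3.12(Km+0.190)/0.190 = 7.03(Km+1.16)/1.16.
16.42·Km + 3.12 = 6.060·Km + 7.03, so (16.42 − 6.060)·Km = 7.03 − 3.12.
Km = 3.910/10.36 = 0.377 μM; then Vmax = 3.12(0.377+0.190)/0.190 = 9.32 nmol/s.

9.32 nmol/s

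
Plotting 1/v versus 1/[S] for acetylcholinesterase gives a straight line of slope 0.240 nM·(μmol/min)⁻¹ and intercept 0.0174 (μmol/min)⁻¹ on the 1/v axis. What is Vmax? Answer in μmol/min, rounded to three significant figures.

The y-intercept of a Lineweaver–Burk plot equals 1/Vmax, so Vmax = 1/0.0174 = 57.5 μmol/min.

57.5 μmol/min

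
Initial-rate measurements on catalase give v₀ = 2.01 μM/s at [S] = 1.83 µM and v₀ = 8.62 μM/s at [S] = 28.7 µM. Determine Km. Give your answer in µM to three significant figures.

8.28 µM

In reciprocal form, 1/v = (Km/Vmax)·(1/[S]) + 1/Vmax. The two points give (1/[S], 1/v) = (0.5464, 0.4975) and (0.03484, 0.1160).
Slope = (0.4975 − 0.1160)/(0.5464 − 0.03484) = 0.7457; intercept = 0.4975 − 0.7457×0.5464 = 0.09003.
Vmax = 1/intercept = 11.1 μM/s; Km = slope × Vmax = 0.7457 × 11.1 = 8.28 µM.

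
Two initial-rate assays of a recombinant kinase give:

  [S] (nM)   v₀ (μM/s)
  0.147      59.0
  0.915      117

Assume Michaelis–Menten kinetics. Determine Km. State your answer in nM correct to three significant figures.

From v = Vmax[S]/(Km+[S]), each point gives Vmax = v(Km+[S])/[S].
Equating: 59.0(Km+0.147)/0.147 = 117(Km+0.915)/0.915.
401.4·Km + 59.0 = 127.9·Km + 117, so (401.4 − 127.9)·Km = 117 − 59.0.
Km = 58.00/273.5 = 0.212 nM; then Vmax = 59.0(0.212+0.147)/0.147 = 144 μM/s.

0.212 nM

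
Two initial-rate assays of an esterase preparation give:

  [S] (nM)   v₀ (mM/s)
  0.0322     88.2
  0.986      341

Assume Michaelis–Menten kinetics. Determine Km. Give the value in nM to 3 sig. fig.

In reciprocal form, 1/v = (Km/Vmax)·(1/[S]) + 1/Vmax. The two points give (1/[S], 1/v) = (31.06, 0.01134) and (1.014, 0.002933).
Slope = (0.01134 − 0.002933)/(31.06 − 1.014) = 0.0002798; intercept = 0.01134 − 0.0002798×31.06 = 0.002649.
Vmax = 1/intercept = 378 mM/s; Km = slope × Vmax = 0.0002798 × 378 = 0.106 nM.

0.106 nM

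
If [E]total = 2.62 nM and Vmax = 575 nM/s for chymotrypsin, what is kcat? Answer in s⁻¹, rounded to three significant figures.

219 s⁻¹

kcat = Vmax/[E]total = 575 nM/s / 2.62 nM = 219 s⁻¹.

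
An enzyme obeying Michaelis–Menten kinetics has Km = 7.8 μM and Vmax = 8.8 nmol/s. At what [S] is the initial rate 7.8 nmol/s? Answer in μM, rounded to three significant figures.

Rearranging v = Vmax[S]/(Km+[S]) gives [S] = Km·v/(Vmax − v).
[S] = 7.8 × 7.8 / (8.8 − 7.8) = 60.84/1.000 = 60.8 μM.

60.8 μM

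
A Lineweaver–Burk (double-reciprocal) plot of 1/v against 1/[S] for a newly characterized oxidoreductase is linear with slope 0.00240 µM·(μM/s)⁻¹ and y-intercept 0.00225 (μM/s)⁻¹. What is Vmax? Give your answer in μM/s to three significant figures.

The y-intercept of a Lineweaver–Burk plot equals 1/Vmax, so Vmax = 1/0.00225 = 444 μM/s.

444 μM/s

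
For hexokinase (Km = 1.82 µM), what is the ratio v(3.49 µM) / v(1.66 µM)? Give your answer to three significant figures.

Since Vmax cancels, v₂/v₁ = [S]₂(Km+[S]₁) / [S]₁(Km+[S]₂).
= 3.49×(1.82+1.66) / (1.66×(1.82+3.49)) = 12.15/8.815 = 1.38.

1.38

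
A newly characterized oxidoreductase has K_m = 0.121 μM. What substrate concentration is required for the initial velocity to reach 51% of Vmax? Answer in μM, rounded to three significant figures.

0.126 μM

v/Vmax = [S]/(Km+[S]) = 0.51, so [S] = Km·0.51/(1 − 0.51) = 0.121 × 1.041.
[S] = 0.126 μM.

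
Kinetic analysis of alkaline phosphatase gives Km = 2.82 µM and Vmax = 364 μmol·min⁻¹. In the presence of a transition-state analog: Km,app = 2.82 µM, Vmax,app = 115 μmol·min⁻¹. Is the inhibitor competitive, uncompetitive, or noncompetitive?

Vmax decreases (364 → 115 μmol·min⁻¹) while Km is unchanged — pure noncompetitive inhibition.

noncompetitive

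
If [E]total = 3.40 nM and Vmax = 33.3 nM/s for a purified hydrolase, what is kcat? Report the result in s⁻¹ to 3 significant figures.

9.79 s⁻¹

kcat = Vmax/[E]total = 33.3 nM/s / 3.40 nM = 9.79 s⁻¹.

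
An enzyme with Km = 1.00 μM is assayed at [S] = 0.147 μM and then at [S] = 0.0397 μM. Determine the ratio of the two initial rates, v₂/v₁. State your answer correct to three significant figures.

0.298

The fractional saturations are [S]/(Km+[S]) = 0.147/1.147 = 0.1282 and 0.0397/1.040 = 0.03818.
v₂/v₁ is just their ratio: 0.03818/0.1282 = 0.298.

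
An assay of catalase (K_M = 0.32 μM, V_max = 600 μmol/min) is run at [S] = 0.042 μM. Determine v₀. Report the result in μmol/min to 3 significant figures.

69.6 μmol/min

v = Vmax·[S]/(Km + [S]) = 600 × 0.042 / (0.32 + 0.042)
  = 25.20 / 0.3620 = 69.6 μmol/min.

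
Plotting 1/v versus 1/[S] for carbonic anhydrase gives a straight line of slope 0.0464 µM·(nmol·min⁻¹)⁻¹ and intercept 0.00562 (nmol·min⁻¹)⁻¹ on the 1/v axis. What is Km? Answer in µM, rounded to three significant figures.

y-intercept = 1/Vmax ⇒ Vmax = 178 nmol·min⁻¹; slope = Km/Vmax ⇒ Km = slope × Vmax.
Km = 0.0464 × 178 = 8.26 µM.

8.26 µM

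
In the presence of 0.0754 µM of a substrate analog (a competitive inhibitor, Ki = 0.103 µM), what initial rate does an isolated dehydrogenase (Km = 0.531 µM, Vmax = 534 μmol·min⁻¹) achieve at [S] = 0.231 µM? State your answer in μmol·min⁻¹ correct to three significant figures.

α = 1 + [I]/Ki = 1 + 0.0754/0.103 = 1.732.
For a competitive inhibitor, Vmax is unchanged and the apparent Km becomes α·Km: Km,app = 0.920 µM, Vmax,app = 534 μmol·min⁻¹.
v = Vmax,app·[S]/(Km,app + [S]) = 534 × 0.231/(0.920 + 0.231) = 107 μmol·min⁻¹.

107 μmol·min⁻¹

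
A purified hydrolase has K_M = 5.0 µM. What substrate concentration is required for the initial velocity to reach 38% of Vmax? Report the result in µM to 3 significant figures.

3.06 µM

v/Vmax = [S]/(Km+[S]) = 0.38, so [S] = Km·0.38/(1 − 0.38) = 5.0 × 0.6129.
[S] = 3.06 µM.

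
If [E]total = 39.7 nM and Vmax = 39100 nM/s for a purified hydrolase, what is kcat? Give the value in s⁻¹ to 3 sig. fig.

kcat = Vmax/[E]total = 39100 nM/s / 39.7 nM = 985 s⁻¹.

985 s⁻¹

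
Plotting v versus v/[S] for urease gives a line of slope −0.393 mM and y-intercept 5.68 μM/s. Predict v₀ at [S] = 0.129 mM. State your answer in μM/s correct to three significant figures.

In the Eadie–Hofstee form v = Vmax − Km·(v/[S]), the slope is −Km and the intercept is Vmax, so Km = 0.393 mM and Vmax = 5.68 μM/s.
v = 5.68 × 0.129/(0.393 + 0.129) = 1.40 μM/s.

1.40 μM/s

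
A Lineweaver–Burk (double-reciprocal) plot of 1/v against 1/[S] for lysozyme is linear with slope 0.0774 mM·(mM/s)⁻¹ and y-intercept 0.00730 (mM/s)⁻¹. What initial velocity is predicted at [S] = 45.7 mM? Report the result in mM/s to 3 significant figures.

111 mM/s

The y-intercept is 1/Vmax, so Vmax = 1/0.00730 = 137 mM/s.
The slope is Km/Vmax, so Km = 0.0774 × 137 = 10.6 mM.
Then v = 137 × 45.7/(10.6 + 45.7) = 111 mM/s.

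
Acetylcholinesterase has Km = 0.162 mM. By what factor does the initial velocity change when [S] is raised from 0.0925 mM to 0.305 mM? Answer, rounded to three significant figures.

1.80

The fractional saturations are [S]/(Km+[S]) = 0.0925/0.2545 = 0.3635 and 0.305/0.4670 = 0.6531.
v₂/v₁ is just their ratio: 0.6531/0.3635 = 1.80.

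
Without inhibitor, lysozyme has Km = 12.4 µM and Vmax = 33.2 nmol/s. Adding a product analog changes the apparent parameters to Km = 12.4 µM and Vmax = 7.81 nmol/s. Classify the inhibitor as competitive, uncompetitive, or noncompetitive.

noncompetitive

Vmax decreases (33.2 → 7.81 nmol/s) while Km is unchanged — pure noncompetitive inhibition.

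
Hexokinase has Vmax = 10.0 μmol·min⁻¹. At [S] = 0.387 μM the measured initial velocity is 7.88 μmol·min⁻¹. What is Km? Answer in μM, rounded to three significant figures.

From v = Vmax[S]/(Km+[S]), Km = [S](Vmax − v)/v.
Km = 0.387 × (10.0 − 7.88) / 7.88 = 0.8204/7.88 = 0.104 μM.

0.104 μM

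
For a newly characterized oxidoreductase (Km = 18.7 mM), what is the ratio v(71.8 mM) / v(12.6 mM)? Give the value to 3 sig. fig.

Since Vmax cancels, v₂/v₁ = [S]₂(Km+[S]₁) / [S]₁(Km+[S]₂).
= 71.8×(18.7+12.6) / (12.6×(18.7+71.8)) = 2247/1140 = 1.97.

1.97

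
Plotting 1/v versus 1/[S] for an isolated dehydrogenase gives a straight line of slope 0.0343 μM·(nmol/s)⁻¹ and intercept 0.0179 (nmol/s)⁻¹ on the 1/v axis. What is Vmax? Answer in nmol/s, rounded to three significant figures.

The y-intercept of a Lineweaver–Burk plot equals 1/Vmax, so Vmax = 1/0.0179 = 55.9 nmol/s.

55.9 nmol/s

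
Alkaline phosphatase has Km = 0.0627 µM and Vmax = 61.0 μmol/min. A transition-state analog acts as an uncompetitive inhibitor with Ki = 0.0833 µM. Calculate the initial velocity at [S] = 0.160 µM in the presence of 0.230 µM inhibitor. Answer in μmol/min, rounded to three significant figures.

14.7 μmol/min

With α = 1 + [I]/Ki = 1 + 0.230/0.0833 = 3.761, the uncompetitive rate law is v = (Vmax/α)·[S] / (Km/α + [S]).
v = (61.0/3.761)×0.160 / (0.0627/3.761 + 0.160) = 2.595/0.1767 = 14.7 μmol/min.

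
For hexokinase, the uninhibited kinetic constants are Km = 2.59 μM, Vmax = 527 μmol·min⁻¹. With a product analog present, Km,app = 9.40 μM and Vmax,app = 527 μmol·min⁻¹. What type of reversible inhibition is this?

competitive

Km increases (2.59 → 9.40 μM) while Vmax is unchanged — the hallmark of competitive inhibition.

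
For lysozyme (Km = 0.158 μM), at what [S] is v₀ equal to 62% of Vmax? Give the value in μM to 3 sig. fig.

0.258 μM

v/Vmax = [S]/(Km+[S]) = 0.62, so [S] = Km·0.62/(1 − 0.62) = 0.158 × 1.632.
[S] = 0.258 μM.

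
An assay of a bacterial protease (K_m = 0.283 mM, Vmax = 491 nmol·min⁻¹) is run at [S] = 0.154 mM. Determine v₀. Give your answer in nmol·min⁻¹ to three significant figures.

173 nmol·min⁻¹

v = Vmax·[S]/(Km + [S]) = 491 × 0.154 / (0.283 + 0.154)
  = 75.61 / 0.4370 = 173 nmol·min⁻¹.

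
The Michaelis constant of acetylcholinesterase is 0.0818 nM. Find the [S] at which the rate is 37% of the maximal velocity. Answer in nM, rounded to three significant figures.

0.0480 nM

v/Vmax = [S]/(Km+[S]) = 0.37, so [S] = Km·0.37/(1 − 0.37) = 0.0818 × 0.5873.
[S] = 0.0480 nM.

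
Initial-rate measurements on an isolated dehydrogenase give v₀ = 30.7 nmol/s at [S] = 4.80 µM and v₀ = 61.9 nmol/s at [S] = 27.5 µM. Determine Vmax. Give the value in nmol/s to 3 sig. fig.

In reciprocal form, 1/v = (Km/Vmax)·(1/[S]) + 1/Vmax. The two points give (1/[S], 1/v) = (0.2083, 0.03257) and (0.03636, 0.01616).
Slope = (0.03257 − 0.01616)/(0.2083 − 0.03636) = 0.09547; intercept = 0.03257 − 0.09547×0.2083 = 0.01268.
Vmax = 1/intercept = 78.8 nmol/s; Km = slope × Vmax = 0.09547 × 78.8 = 7.53 µM.

78.8 nmol/s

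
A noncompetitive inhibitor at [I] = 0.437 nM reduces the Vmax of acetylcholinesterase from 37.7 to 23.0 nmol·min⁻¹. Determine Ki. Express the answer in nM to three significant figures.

0.684 nM

Noncompetitive: Vmax,app = Vmax/α with α = 1 + [I]/Ki.
α = Vmax/Vmax,app = 37.7/23.0 = 1.639.
Ki = [I]/(α − 1) = 0.437/0.6391 = 0.684 nM.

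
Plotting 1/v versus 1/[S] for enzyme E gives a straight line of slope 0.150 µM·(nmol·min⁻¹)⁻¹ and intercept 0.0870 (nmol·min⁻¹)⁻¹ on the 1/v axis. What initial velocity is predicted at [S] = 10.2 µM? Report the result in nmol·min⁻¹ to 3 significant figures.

9.83 nmol·min⁻¹

The y-intercept is 1/Vmax, so Vmax = 1/0.0870 = 11.5 nmol·min⁻¹.
The slope is Km/Vmax, so Km = 0.150 × 11.5 = 1.72 µM.
Then v = 11.5 × 10.2/(1.72 + 10.2) = 9.83 nmol·min⁻¹.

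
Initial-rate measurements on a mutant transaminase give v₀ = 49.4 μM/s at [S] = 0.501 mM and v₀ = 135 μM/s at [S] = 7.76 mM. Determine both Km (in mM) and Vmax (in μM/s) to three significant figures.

From v = Vmax[S]/(Km+[S]), each point gives Vmax = v(Km+[S])/[S].
Equating: 49.4(Km+0.501)/0.501 = 135(Km+7.76)/7.76.
98.60·Km + 49.4 = 17.40·Km + 135, so (98.60 − 17.40)·Km = 135 − 49.4.
Km = 85.60/81.21 = 1.05 mM; then Vmax = 49.4(1.05+0.501)/0.501 = 153 μM/s.

Km = 1.05 mM; Vmax = 153 μM/s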